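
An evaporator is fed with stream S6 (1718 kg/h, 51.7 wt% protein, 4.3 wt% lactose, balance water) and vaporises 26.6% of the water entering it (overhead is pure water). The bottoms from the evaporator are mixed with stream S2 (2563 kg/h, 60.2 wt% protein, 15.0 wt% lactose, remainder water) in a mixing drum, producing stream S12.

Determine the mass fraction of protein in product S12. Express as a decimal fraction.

0.5959

Vapour removed = 0.266×0.440×1718 = 201.07 kg/h; concentrate = 1516.9 kg/h.
protein reaching the mixer = 888.21 (from concentrate) + 2563×0.602 = 2431.1 kg/h.
Product flow = 1516.9 + 2563 = 4079.9 kg/h; protein fraction = 0.5959.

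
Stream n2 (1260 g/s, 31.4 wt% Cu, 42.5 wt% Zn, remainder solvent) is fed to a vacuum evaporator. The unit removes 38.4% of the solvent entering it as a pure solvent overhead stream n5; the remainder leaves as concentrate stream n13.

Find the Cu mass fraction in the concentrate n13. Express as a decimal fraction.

0.349

Cu is not removed: 1260×0.314 = 395.64 g/s of Cu enters n13.
solvent entering = 1260×0.261 = 328.86 g/s; overhead removed = 0.384×328.86 = 126.28 g/s.
Concentrate = 1260 − 126.28 = 1133.7 g/s.
Mass fraction = 395.64/1133.7 = 0.349.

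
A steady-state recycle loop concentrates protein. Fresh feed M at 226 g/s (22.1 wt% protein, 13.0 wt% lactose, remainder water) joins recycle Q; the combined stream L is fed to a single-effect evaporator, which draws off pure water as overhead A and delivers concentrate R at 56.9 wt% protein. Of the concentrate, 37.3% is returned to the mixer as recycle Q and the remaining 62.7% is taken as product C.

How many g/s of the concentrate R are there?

Overall protein balance (none leaves overhead): protein in fresh feed = protein in product, i.e. 226×0.221 = (1−0.373)·R·0.569.
R = 49.946/(0.569×0.627) = 140 g/s.

140 g/s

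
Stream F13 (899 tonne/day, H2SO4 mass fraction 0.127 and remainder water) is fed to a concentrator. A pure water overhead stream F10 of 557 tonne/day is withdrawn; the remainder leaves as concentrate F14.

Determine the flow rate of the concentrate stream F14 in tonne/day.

Concentrate = 899 − 557 = 342 tonne/day.

342 tonne/day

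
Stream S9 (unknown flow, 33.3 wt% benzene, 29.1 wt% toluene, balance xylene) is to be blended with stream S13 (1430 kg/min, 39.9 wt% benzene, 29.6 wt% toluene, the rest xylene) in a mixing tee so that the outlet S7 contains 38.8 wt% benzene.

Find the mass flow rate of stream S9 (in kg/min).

Let S9 be the unknown flow. Total out = 1430 + S9.
benzene balance: 570.57 + 0.333·S9 = 0.388·(1430 + S9)
(0.333 − 0.388)·S9 = 0.388×1430 − 570.57 = -15.73
S9 = -15.73 / -0.055 = 286 kg/min

286 kg/min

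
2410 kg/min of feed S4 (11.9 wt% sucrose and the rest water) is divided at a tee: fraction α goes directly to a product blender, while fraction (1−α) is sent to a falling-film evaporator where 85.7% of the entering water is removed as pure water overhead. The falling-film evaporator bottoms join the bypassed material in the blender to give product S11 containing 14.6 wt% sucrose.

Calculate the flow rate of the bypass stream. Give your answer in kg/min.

1820 kg/min

All 2410×0.119 = 286.79 kg/min of sucrose reaches S11, so S11 = 286.79/0.146 = 1964.3 kg/min and vapour = 445.68 kg/min.
The evaporator receives (1−α)·2410 of feed at 0.881 water and removes 0.857 of that water:
0.857×0.881×(1−α)×2410 = 445.68
(1−α) = 445.68/1819.6 = 0.2449;  α = 0.7551.
Bypass flow = 0.7551×2410 = 1819.7 kg/min.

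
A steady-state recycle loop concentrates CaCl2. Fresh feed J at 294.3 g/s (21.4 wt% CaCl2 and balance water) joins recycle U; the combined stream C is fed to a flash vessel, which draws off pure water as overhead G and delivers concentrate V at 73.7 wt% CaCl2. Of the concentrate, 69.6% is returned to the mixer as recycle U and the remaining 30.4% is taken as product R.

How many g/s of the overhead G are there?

208.8 g/s

Overall CaCl2 balance (none leaves overhead): CaCl2 in fresh feed = CaCl2 in product, i.e. 294.3×0.214 = (1−0.696)·V·0.737.
V = 62.98/(0.737×0.304) = 281.1 g/s.
Recycle U = 0.696×281.1 = 195.65 g/s.
Combined feed C = 294.3 + 195.65 = 489.95 g/s.
Overhead G = C − V = 489.95 − 281.1 = 208.85 g/s.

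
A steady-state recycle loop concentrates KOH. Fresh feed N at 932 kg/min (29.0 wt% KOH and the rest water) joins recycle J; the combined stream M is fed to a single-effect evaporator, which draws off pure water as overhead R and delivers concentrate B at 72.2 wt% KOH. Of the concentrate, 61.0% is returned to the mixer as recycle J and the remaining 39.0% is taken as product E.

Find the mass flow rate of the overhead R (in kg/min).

Overall KOH balance (none leaves overhead): KOH in fresh feed = KOH in product, i.e. 932×0.290 = (1−0.610)·B·0.722.
B = 270.28/(0.722×0.390) = 959.87 kg/min.
Recycle J = 0.610×959.87 = 585.52 kg/min.
Combined feed M = 932 + 585.52 = 1517.5 kg/min.
Overhead R = M − B = 1517.5 − 959.87 = 557.65 kg/min.

557.7 kg/min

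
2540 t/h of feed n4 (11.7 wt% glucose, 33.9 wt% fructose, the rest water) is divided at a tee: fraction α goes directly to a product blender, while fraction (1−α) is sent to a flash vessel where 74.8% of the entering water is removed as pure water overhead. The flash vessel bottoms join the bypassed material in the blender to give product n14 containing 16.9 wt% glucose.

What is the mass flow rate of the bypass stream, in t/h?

619.3 t/h

All 2540×0.117 = 297.18 t/h of glucose reaches n14, so n14 = 297.18/0.169 = 1758.5 t/h and vapour = 781.54 t/h.
The evaporator receives (1−α)·2540 of feed at 0.544 water and removes 0.748 of that water:
0.748×0.544×(1−α)×2540 = 781.54
(1−α) = 781.54/1033.6 = 0.7562;  α = 0.2438.
Bypass flow = 0.2438×2540 = 619.34 t/h.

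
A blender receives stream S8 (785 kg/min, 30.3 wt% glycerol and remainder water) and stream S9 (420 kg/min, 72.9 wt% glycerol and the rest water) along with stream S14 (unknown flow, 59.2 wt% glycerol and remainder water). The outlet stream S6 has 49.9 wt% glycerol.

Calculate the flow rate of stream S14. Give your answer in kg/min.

615.7 kg/min

Let S14 be the unknown flow. Total out = 1205 + S14.
glycerol balance: 544.03 + 0.592·S14 = 0.499·(1205 + S14)
(0.592 − 0.499)·S14 = 0.499×1205 − 544.03 = 57.26
S14 = 57.26 / 0.093 = 615.7 kg/min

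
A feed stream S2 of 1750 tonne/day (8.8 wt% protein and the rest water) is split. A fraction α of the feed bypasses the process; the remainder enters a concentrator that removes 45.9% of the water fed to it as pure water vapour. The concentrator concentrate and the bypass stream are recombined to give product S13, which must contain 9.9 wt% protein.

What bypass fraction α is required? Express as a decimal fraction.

0.735

All 1750×0.088 = 154 tonne/day of protein reaches S13, so S13 = 154/0.099 = 1555.6 tonne/day and vapour = 194.44 tonne/day.
The evaporator receives (1−α)·1750 of feed at 0.912 water and removes 0.459 of that water:
0.459×0.912×(1−α)×1750 = 194.44
(1−α) = 194.44/732.56 = 0.2654;  α = 0.7346.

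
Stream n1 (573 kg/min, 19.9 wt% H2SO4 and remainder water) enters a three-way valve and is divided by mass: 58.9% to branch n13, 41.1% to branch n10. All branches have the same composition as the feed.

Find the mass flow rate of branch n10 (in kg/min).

235.5 kg/min

Branch n10 flow = 0.411×573 = 235.5 kg/min.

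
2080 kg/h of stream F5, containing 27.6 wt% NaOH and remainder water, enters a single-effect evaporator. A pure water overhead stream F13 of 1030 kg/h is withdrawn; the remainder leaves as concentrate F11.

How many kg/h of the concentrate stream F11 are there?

Concentrate = 2080 − 1030 = 1050 kg/h.

1050 kg/h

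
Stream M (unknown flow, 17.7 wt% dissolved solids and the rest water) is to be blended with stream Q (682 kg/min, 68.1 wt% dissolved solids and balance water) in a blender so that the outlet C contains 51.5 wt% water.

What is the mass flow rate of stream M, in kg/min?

434 kg/min

Let M be the unknown flow. Total out = 682 + M.
water balance: 217.56 + 0.823·M = 0.515·(682 + M)
(0.823 − 0.515)·M = 0.515×682 − 217.56 = 133.67
M = 133.67 / 0.308 = 434 kg/min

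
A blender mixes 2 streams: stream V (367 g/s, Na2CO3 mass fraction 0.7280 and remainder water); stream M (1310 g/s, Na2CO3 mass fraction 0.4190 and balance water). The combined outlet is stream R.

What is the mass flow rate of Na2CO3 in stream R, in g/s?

Na2CO3 out = Na2CO3 in = 367×0.728 + 1310×0.419 = 816.07 g/s.

816.1 g/s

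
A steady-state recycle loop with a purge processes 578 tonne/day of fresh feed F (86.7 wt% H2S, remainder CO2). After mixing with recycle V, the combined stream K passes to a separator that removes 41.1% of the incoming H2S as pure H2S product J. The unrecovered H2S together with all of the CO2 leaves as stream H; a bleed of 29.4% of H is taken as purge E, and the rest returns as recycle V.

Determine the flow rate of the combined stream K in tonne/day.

1119 tonne/day

CO2 enters only via F and leaves only via the purge: 578×0.133 = 0.294×(CO2 in H), and the separator passes all CO2, so CO2 in K = CO2 in H = 261.48 tonne/day.
H2S in K: m_A = 578×0.867 + (1−0.294)·(1−0.411)·m_A, so m_A = 501.13/0.5842 = 857.85 tonne/day.
K = 857.85 + 261.48 = 1119.3 tonne/day.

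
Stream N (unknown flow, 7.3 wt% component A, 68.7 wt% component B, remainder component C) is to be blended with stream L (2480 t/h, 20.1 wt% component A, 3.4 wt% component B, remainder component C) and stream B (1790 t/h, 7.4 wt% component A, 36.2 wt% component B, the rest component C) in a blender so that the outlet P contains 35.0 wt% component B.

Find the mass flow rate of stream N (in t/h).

2262 t/h

Let N be the unknown flow. Total out = 4270 + N.
component B balance: 732.3 + 0.687·N = 0.350·(4270 + N)
(0.687 − 0.350)·N = 0.350×4270 − 732.3 = 762.2
N = 762.2 / 0.337 = 2261.7 t/h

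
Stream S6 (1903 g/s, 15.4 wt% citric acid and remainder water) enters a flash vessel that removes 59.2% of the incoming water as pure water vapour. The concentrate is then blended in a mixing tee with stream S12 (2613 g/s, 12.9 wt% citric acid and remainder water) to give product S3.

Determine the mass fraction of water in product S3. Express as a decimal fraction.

0.8231

Vapour removed = 0.592×0.846×1903 = 953.08 g/s; concentrate = 949.92 g/s.
water reaching the mixer = 656.85 (from concentrate) + 2613×0.871 = 2932.8 g/s.
Product flow = 949.92 + 2613 = 3562.9 g/s; water fraction = 0.8231.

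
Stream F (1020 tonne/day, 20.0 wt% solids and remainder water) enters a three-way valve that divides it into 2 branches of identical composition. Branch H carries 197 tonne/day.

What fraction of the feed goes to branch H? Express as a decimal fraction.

Fraction to H = 197/1020 = 0.1931.

0.193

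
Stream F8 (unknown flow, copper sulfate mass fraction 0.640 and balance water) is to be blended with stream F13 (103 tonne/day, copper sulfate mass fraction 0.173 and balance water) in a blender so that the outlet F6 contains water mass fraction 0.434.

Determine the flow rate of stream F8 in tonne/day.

Let F8 be the unknown flow. Total out = 103 + F8.
water balance: 85.181 + 0.360·F8 = 0.434·(103 + F8)
(0.360 − 0.434)·F8 = 0.434×103 − 85.181 = -40.479
F8 = -40.479 / -0.074 = 547.01 tonne/day

547 tonne/day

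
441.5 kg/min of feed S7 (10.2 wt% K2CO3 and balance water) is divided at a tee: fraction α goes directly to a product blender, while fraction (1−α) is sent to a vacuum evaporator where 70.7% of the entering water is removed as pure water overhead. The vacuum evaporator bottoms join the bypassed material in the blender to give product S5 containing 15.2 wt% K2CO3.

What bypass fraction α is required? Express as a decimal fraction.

0.482

All 441.5×0.102 = 45.033 kg/min of K2CO3 reaches S5, so S5 = 45.033/0.152 = 296.27 kg/min and vapour = 145.23 kg/min.
The evaporator receives (1−α)·441.5 of feed at 0.898 water and removes 0.707 of that water:
0.707×0.898×(1−α)×441.5 = 145.23
(1−α) = 145.23/280.3 = 0.5181;  α = 0.4819.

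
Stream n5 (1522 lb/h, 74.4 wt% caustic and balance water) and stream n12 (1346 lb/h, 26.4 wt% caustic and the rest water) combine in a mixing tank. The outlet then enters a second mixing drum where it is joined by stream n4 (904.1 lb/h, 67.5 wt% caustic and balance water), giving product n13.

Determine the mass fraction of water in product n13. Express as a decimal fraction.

Overall, product flow = 3772.1 lb/h.
water in = 1522×0.256 + 1346×0.736 + 904.1×0.325 = 1674.1 lb/h.
water fraction in n13 = 0.444.

0.444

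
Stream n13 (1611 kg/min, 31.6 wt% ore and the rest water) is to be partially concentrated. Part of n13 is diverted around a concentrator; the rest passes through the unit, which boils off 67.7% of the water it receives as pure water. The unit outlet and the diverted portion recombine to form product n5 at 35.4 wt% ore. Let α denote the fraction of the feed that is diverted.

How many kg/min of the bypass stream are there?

All 1611×0.316 = 509.08 kg/min of ore reaches n5, so n5 = 509.08/0.354 = 1438.1 kg/min and vapour = 172.93 kg/min.
The evaporator receives (1−α)·1611 of feed at 0.684 water and removes 0.677 of that water:
0.677×0.684×(1−α)×1611 = 172.93
(1−α) = 172.93/746 = 0.2318;  α = 0.7682.
Bypass flow = 0.7682×1611 = 1237.6 kg/min.

1238 kg/min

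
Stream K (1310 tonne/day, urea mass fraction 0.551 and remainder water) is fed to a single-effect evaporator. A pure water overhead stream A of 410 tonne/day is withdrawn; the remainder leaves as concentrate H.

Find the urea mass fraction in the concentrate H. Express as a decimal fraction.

urea is not removed: 1310×0.551 = 721.81 tonne/day of urea enters H.
Concentrate = 1310 − 410 = 900 tonne/day.
Mass fraction = 721.81/900 = 0.802.

0.802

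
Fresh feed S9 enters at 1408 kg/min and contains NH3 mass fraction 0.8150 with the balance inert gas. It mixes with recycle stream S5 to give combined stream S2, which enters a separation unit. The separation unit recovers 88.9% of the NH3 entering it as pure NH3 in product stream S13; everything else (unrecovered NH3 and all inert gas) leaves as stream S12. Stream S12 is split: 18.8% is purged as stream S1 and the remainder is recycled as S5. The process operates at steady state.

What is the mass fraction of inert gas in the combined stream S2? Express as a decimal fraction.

inert gas enters only via S9 and leaves only via the purge: 1408×0.185 = 0.188×(inert gas in S12), and the separation unit passes all inert gas, so inert gas in S2 = inert gas in S12 = 1385.5 kg/min.
NH3 in S2: m_A = 1408×0.815 + (1−0.188)·(1−0.889)·m_A, so m_A = 1147.5/0.9099 = 1261.2 kg/min.
S2 = 1261.2 + 1385.5 = 2646.7 kg/min.
inert gas fraction in S2 = 1385.5/2646.7 = 0.5235.

0.5235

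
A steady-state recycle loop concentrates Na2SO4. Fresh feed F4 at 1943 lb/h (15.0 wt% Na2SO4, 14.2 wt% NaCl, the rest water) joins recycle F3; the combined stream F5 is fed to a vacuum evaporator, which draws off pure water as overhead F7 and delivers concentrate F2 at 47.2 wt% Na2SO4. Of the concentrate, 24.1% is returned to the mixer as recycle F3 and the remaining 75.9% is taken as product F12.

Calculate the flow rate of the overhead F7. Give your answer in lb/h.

1326 lb/h

Overall Na2SO4 balance (none leaves overhead): Na2SO4 in fresh feed = Na2SO4 in product, i.e. 1943×0.150 = (1−0.241)·F2·0.472.
F2 = 291.45/(0.472×0.759) = 813.54 lb/h.
Recycle F3 = 0.241×813.54 = 196.06 lb/h.
Combined feed F5 = 1943 + 196.06 = 2139.1 lb/h.
Overhead F7 = F5 − F2 = 2139.1 − 813.54 = 1325.5 lb/h.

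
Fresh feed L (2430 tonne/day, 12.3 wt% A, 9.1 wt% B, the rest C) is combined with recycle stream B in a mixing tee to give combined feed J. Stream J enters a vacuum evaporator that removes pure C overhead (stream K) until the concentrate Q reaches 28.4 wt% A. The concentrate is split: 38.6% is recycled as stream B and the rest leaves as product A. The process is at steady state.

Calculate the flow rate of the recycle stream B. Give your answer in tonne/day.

661.6 tonne/day

Overall A balance (none leaves overhead): A in fresh feed = A in product, i.e. 2430×0.123 = (1−0.386)·Q·0.284.
Q = 298.89/(0.284×0.614) = 1714.1 tonne/day.
Recycle B = 0.386×1714.1 = 661.63 tonne/day.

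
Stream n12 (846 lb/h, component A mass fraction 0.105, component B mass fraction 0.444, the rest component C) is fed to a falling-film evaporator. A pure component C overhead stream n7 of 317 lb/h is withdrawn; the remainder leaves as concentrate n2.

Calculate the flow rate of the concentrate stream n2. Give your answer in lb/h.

Concentrate = 846 − 317 = 529 lb/h.

529 lb/h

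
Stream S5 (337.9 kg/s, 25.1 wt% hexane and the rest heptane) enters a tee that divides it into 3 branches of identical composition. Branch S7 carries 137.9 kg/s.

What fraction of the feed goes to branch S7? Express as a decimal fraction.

Fraction to S7 = 137.9/337.9 = 0.4081.

0.408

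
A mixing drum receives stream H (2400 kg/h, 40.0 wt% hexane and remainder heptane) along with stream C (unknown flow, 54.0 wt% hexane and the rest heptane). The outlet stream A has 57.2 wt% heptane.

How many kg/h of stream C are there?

Let C be the unknown flow. Total out = 2400 + C.
heptane balance: 1440 + 0.460·C = 0.572·(2400 + C)
(0.460 − 0.572)·C = 0.572×2400 − 1440 = -67.2
C = -67.2 / -0.112 = 600 kg/h

600 kg/h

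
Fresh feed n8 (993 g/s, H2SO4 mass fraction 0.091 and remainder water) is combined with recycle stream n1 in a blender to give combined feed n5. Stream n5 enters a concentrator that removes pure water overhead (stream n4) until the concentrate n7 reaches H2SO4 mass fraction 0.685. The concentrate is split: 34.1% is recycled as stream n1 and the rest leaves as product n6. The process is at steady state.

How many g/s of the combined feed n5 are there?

Overall H2SO4 balance (none leaves overhead): H2SO4 in fresh feed = H2SO4 in product, i.e. 993×0.091 = (1−0.341)·n7·0.685.
n7 = 90.363/(0.685×0.659) = 200.18 g/s.
Recycle n1 = 0.341×200.18 = 68.26 g/s.
Combined feed n5 = 993 + 68.26 = 1061.3 g/s.

1061 g/s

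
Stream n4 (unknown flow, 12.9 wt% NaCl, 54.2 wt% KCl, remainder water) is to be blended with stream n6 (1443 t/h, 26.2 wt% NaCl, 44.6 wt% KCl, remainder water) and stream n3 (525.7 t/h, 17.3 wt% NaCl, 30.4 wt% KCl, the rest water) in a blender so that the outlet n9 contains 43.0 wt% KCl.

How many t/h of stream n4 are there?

385.3 t/h

Let n4 be the unknown flow. Total out = 1968.7 + n4.
KCl balance: 803.39 + 0.542·n4 = 0.430·(1968.7 + n4)
(0.542 − 0.430)·n4 = 0.430×1968.7 − 803.39 = 43.15
n4 = 43.15 / 0.112 = 385.27 t/h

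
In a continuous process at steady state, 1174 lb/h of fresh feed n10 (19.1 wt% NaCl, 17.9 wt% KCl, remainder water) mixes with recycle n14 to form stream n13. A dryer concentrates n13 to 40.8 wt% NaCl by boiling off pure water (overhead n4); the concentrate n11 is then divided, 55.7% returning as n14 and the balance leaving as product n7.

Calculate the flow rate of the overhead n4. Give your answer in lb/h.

Overall NaCl balance (none leaves overhead): NaCl in fresh feed = NaCl in product, i.e. 1174×0.191 = (1−0.557)·n11·0.408.
n11 = 224.23/(0.408×0.443) = 1240.6 lb/h.
Recycle n14 = 0.557×1240.6 = 691.02 lb/h.
Combined feed n13 = 1174 + 691.02 = 1865 lb/h.
Overhead n4 = n13 − n11 = 1865 − 1240.6 = 624.41 lb/h.

624.4 lb/h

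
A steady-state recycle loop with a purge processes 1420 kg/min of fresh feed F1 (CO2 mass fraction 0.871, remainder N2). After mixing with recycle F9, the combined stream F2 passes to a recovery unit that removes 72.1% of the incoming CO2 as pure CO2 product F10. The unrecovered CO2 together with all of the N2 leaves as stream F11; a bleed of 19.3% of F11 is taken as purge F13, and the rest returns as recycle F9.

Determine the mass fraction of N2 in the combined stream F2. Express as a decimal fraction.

0.373

N2 enters only via F1 and leaves only via the purge: 1420×0.129 = 0.193×(N2 in F11), and the recovery unit passes all N2, so N2 in F2 = N2 in F11 = 949.12 kg/min.
CO2 in F2: m_A = 1420×0.871 + (1−0.193)·(1−0.721)·m_A, so m_A = 1236.8/0.7748 = 1596.2 kg/min.
F2 = 1596.2 + 949.12 = 2545.3 kg/min.
N2 fraction in F2 = 949.12/2545.3 = 0.373.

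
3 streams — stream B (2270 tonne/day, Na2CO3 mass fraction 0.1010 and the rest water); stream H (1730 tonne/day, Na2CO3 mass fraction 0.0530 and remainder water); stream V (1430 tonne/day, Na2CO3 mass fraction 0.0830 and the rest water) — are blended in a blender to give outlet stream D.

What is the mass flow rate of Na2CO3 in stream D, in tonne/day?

439.7 tonne/day

Na2CO3 out = Na2CO3 in = 2270×0.101 + 1730×0.053 + 1430×0.083 = 439.65 tonne/day.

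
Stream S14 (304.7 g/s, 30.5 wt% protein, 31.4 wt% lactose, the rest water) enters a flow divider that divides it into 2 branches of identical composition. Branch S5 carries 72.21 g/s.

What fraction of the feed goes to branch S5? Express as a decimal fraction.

0.237

Fraction to S5 = 72.21/304.7 = 0.2370.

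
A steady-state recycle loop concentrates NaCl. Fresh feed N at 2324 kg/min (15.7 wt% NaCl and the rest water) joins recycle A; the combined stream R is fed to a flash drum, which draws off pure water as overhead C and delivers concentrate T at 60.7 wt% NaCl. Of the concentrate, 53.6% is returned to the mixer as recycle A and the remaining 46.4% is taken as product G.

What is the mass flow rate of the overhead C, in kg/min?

1723 kg/min

Overall NaCl balance (none leaves overhead): NaCl in fresh feed = NaCl in product, i.e. 2324×0.157 = (1−0.536)·T·0.607.
T = 364.87/(0.607×0.464) = 1295.5 kg/min.
Recycle A = 0.536×1295.5 = 694.37 kg/min.
Combined feed R = 2324 + 694.37 = 3018.4 kg/min.
Overhead C = R − T = 3018.4 − 1295.5 = 1722.9 kg/min.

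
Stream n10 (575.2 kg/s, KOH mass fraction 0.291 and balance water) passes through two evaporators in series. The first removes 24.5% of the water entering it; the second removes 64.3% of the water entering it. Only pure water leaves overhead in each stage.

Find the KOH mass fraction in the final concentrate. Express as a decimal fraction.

0.604

water in feed = 575.2×0.709 = 407.82 kg/s.
After stage 1: water left = (1−0.245)×407.82 = 307.9; stream total = 475.28 kg/s.
After stage 2: water left = (1−0.643)×307.9 = 109.92; final concentrate = 277.3 kg/s.
KOH fraction = 167.38/277.3 = 0.604.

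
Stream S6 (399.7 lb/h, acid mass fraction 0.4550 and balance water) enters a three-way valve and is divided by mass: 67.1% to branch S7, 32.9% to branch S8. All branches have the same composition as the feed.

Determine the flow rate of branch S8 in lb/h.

Branch S8 flow = 0.329×399.7 = 131.5 lb/h.

131.5 lb/h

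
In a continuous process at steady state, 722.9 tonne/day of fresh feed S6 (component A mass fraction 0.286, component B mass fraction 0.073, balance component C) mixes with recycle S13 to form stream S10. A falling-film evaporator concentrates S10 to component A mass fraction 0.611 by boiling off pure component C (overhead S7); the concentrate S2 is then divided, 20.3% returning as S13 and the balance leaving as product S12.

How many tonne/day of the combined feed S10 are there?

809.1 tonne/day

Overall component A balance (none leaves overhead): component A in fresh feed = component A in product, i.e. 722.9×0.286 = (1−0.203)·S2·0.611.
S2 = 206.75/(0.611×0.797) = 424.57 tonne/day.
Recycle S13 = 0.203×424.57 = 86.187 tonne/day.
Combined feed S10 = 722.9 + 86.187 = 809.09 tonne/day.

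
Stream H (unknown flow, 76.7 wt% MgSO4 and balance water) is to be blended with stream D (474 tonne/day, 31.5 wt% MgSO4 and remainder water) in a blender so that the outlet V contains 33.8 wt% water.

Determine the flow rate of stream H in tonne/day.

1566 tonne/day

Let H be the unknown flow. Total out = 474 + H.
water balance: 324.69 + 0.233·H = 0.338·(474 + H)
(0.233 − 0.338)·H = 0.338×474 − 324.69 = -164.48
H = -164.48 / -0.105 = 1566.5 tonne/day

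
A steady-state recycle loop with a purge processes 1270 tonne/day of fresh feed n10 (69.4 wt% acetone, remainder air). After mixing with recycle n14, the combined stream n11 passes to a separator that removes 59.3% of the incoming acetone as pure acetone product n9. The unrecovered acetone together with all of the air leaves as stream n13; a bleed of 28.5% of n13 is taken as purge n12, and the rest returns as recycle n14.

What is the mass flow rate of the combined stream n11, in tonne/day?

air enters only via n10 and leaves only via the purge: 1270×0.306 = 0.285×(air in n13), and the separator passes all air, so air in n11 = air in n13 = 1363.6 tonne/day.
acetone in n11: m_A = 1270×0.694 + (1−0.285)·(1−0.593)·m_A, so m_A = 881.38/0.7090 = 1243.1 tonne/day.
n11 = 1243.1 + 1363.6 = 2606.7 tonne/day.

2607 tonne/day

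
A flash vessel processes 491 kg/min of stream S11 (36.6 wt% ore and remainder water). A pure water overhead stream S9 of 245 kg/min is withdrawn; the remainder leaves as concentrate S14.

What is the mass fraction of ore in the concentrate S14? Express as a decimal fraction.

ore is not removed: 491×0.366 = 179.71 kg/min of ore enters S14.
Concentrate = 491 − 245 = 246 kg/min.
Mass fraction = 179.71/246 = 0.731.

0.731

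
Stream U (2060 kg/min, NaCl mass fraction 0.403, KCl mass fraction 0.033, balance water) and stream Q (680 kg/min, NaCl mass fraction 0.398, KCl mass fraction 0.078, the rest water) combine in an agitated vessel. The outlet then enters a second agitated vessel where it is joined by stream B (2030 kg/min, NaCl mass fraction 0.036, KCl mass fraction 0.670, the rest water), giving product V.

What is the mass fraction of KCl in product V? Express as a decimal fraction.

0.311

Overall, product flow = 4770 kg/min.
KCl in = 2060×0.033 + 680×0.078 + 2030×0.670 = 1481.1 kg/min.
KCl fraction in V = 0.311.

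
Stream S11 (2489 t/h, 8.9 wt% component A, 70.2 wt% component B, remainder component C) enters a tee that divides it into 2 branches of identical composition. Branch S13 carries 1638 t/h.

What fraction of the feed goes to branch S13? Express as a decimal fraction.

Fraction to S13 = 1638/2489 = 0.6581.

0.658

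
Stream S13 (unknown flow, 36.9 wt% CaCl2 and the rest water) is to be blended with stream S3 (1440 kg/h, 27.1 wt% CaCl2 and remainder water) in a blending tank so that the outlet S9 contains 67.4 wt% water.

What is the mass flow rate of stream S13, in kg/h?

1842 kg/h

Let S13 be the unknown flow. Total out = 1440 + S13.
water balance: 1049.8 + 0.631·S13 = 0.674·(1440 + S13)
(0.631 − 0.674)·S13 = 0.674×1440 − 1049.8 = -79.2
S13 = -79.2 / -0.043 = 1841.9 kg/h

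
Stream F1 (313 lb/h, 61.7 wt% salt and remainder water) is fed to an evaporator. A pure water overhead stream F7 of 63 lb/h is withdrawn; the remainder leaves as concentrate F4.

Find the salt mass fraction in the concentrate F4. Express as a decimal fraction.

0.772

salt is not removed: 313×0.617 = 193.12 lb/h of salt enters F4.
Concentrate = 313 − 63 = 250 lb/h.
Mass fraction = 193.12/250 = 0.772.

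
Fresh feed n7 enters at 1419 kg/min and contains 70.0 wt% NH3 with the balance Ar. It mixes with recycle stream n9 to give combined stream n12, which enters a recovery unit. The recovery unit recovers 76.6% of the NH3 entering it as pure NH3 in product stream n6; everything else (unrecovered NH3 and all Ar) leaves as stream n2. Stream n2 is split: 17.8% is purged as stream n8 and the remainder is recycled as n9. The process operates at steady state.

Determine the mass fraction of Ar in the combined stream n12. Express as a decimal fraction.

Ar enters only via n7 and leaves only via the purge: 1419×0.300 = 0.178×(Ar in n2), and the recovery unit passes all Ar, so Ar in n12 = Ar in n2 = 2391.6 kg/min.
NH3 in n12: m_A = 1419×0.700 + (1−0.178)·(1−0.766)·m_A, so m_A = 993.3/0.8077 = 1229.9 kg/min.
n12 = 1229.9 + 2391.6 = 3621.4 kg/min.
Ar fraction in n12 = 2391.6/3621.4 = 0.660.

0.660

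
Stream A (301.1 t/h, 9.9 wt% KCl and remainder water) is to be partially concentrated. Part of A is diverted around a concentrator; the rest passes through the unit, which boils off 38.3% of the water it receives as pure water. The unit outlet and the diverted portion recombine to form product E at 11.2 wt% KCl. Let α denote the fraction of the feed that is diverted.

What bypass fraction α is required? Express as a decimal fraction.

0.664

All 301.1×0.099 = 29.809 t/h of KCl reaches E, so E = 29.809/0.112 = 266.15 t/h and vapour = 34.949 t/h.
The evaporator receives (1−α)·301.1 of feed at 0.901 water and removes 0.383 of that water:
0.383×0.901×(1−α)×301.1 = 34.949
(1−α) = 34.949/103.9 = 0.3364;  α = 0.6636.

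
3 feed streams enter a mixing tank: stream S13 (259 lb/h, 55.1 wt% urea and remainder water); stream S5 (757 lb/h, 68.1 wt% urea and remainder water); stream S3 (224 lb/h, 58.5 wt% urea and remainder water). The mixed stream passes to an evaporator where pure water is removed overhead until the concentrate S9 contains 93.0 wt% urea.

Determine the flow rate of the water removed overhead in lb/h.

391.3 lb/h

urea entering = 259×0.551 + 757×0.681 + 224×0.585 = 789.27 lb/h.
All urea reports to S9, so S9 = 789.27/0.930 = 848.67 lb/h.
Total feed = 1240 lb/h; overhead = 1240 − 848.67 = 391.33 lb/h.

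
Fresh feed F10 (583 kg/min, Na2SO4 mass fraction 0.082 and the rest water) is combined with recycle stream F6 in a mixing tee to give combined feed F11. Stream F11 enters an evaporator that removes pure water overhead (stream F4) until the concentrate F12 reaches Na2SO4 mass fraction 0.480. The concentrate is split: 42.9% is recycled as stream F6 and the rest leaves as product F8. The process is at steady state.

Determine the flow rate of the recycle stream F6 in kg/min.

74.83 kg/min

Overall Na2SO4 balance (none leaves overhead): Na2SO4 in fresh feed = Na2SO4 in product, i.e. 583×0.082 = (1−0.429)·F12·0.480.
F12 = 47.806/(0.480×0.571) = 174.42 kg/min.
Recycle F6 = 0.429×174.42 = 74.828 kg/min.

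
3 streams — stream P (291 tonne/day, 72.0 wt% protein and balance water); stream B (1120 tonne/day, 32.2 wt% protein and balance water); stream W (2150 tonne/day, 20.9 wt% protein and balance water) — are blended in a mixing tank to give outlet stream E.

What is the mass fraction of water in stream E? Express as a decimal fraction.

0.714

Total flow out = 291 + 1120 + 2150 = 3561 tonne/day.
water in = 291×0.280 + 1120×0.678 + 2150×0.791 = 2541.5 tonne/day.
water mass fraction in E = 2541.5/3561 = 0.714.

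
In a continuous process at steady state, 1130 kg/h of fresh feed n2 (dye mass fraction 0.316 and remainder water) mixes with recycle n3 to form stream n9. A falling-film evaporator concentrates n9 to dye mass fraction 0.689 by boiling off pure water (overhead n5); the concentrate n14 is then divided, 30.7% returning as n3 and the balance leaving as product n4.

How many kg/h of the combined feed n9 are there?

1360 kg/h

Overall dye balance (none leaves overhead): dye in fresh feed = dye in product, i.e. 1130×0.316 = (1−0.307)·n14·0.689.
n14 = 357.08/(0.689×0.693) = 747.85 kg/h.
Recycle n3 = 0.307×747.85 = 229.59 kg/h.
Combined feed n9 = 1130 + 229.59 = 1359.6 kg/h.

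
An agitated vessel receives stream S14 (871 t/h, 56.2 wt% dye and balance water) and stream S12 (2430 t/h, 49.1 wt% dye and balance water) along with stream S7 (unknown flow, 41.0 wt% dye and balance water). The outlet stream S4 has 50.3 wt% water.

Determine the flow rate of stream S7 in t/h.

Let S7 be the unknown flow. Total out = 3301 + S7.
water balance: 1618.4 + 0.590·S7 = 0.503·(3301 + S7)
(0.590 − 0.503)·S7 = 0.503×3301 − 1618.4 = 42.035
S7 = 42.035 / 0.087 = 483.16 t/h

483.2 t/h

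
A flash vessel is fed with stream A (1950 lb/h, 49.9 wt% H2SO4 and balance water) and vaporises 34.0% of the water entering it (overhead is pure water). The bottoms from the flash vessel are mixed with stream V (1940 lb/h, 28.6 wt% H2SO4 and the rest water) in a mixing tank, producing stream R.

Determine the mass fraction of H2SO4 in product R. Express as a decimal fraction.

Vapour removed = 0.340×0.501×1950 = 332.16 lb/h; concentrate = 1617.8 lb/h.
H2SO4 reaching the mixer = 973.05 (from concentrate) + 1940×0.286 = 1527.9 lb/h.
Product flow = 1617.8 + 1940 = 3557.8 lb/h; H2SO4 fraction = 0.4294.

0.4294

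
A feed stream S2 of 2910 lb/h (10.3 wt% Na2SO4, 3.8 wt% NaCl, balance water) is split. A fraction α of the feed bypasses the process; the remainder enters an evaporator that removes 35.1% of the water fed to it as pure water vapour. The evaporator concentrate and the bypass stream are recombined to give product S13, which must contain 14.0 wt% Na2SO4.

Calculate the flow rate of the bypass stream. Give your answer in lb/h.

359.3 lb/h

All 2910×0.103 = 299.73 lb/h of Na2SO4 reaches S13, so S13 = 299.73/0.140 = 2140.9 lb/h and vapour = 769.07 lb/h.
The evaporator receives (1−α)·2910 of feed at 0.859 water and removes 0.351 of that water:
0.351×0.859×(1−α)×2910 = 769.07
(1−α) = 769.07/877.39 = 0.8765;  α = 0.1235.
Bypass flow = 0.1235×2910 = 359.26 lb/h.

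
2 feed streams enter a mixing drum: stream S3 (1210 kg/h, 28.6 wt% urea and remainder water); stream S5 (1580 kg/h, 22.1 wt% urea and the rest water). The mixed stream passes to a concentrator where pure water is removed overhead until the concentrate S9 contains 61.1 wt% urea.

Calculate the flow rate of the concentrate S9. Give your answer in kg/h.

1138 kg/h

urea entering = 1210×0.286 + 1580×0.221 = 695.24 kg/h.
All urea reports to S9, so S9 = 695.24/0.611 = 1137.9 kg/h.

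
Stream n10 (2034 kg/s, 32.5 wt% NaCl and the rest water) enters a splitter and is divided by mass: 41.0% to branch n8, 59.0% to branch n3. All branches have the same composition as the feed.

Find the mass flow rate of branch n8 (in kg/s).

833.9 kg/s

Branch n8 flow = 0.410×2034 = 833.94 kg/s.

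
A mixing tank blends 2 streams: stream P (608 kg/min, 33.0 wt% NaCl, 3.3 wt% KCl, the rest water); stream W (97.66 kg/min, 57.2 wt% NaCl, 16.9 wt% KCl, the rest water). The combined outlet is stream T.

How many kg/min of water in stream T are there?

water out = water in = 608×0.637 + 97.66×0.259 = 412.59 kg/min.

412.6 kg/min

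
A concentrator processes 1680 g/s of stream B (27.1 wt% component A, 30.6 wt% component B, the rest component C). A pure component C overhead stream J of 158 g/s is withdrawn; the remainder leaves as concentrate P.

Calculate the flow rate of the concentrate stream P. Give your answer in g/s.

1522 g/s

Concentrate = 1680 − 158 = 1522 g/s.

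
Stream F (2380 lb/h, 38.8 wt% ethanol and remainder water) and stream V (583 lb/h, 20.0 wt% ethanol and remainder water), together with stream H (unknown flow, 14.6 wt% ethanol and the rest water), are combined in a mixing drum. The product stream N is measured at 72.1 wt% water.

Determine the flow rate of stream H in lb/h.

Let H be the unknown flow. Total out = 2963 + H.
water balance: 1923 + 0.854·H = 0.721·(2963 + H)
(0.854 − 0.721)·H = 0.721×2963 − 1923 = 213.36
H = 213.36 / 0.133 = 1604.2 lb/h

1604 lb/h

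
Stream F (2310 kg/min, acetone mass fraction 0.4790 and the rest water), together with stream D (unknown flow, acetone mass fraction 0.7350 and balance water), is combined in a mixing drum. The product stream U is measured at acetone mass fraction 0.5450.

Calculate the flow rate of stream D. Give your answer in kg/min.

802.4 kg/min

Let D be the unknown flow. Total out = 2310 + D.
acetone balance: 1106.5 + 0.735·D = 0.545·(2310 + D)
(0.735 − 0.545)·D = 0.545×2310 − 1106.5 = 152.46
D = 152.46 / 0.190 = 802.42 kg/min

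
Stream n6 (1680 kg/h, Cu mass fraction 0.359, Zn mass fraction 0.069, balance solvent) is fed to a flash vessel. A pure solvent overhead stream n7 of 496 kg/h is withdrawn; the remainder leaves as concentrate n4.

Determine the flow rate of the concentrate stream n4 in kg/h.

Concentrate = 1680 − 496 = 1184 kg/h.

1184 kg/h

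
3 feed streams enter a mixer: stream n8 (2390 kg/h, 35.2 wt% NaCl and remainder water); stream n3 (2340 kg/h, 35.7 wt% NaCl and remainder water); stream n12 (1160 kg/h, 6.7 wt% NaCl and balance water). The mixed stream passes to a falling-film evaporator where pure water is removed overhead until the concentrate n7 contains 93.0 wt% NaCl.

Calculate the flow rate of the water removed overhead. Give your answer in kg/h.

4004 kg/h

NaCl entering = 2390×0.352 + 2340×0.357 + 1160×0.067 = 1754.4 kg/h.
All NaCl reports to n7, so n7 = 1754.4/0.930 = 1886.4 kg/h.
Total feed = 5890 kg/h; overhead = 5890 − 1886.4 = 4003.6 kg/h.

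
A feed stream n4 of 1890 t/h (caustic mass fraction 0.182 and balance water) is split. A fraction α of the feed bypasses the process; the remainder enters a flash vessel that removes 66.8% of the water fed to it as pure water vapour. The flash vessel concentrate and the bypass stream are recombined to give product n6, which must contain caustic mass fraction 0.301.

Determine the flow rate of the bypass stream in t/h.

522.5 t/h

All 1890×0.182 = 343.98 t/h of caustic reaches n6, so n6 = 343.98/0.301 = 1142.8 t/h and vapour = 747.21 t/h.
The evaporator receives (1−α)·1890 of feed at 0.818 water and removes 0.668 of that water:
0.668×0.818×(1−α)×1890 = 747.21
(1−α) = 747.21/1032.7 = 0.7235;  α = 0.2765.
Bypass flow = 0.2765×1890 = 522.55 t/h.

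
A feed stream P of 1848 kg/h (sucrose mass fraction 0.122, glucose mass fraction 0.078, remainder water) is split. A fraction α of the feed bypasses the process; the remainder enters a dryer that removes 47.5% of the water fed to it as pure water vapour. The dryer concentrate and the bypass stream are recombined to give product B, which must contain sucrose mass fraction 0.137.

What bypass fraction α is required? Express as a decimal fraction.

All 1848×0.122 = 225.46 kg/h of sucrose reaches B, so B = 225.46/0.137 = 1645.7 kg/h and vapour = 202.34 kg/h.
The evaporator receives (1−α)·1848 of feed at 0.800 water and removes 0.475 of that water:
0.475×0.800×(1−α)×1848 = 202.34
(1−α) = 202.34/702.24 = 0.2881;  α = 0.7119.

0.712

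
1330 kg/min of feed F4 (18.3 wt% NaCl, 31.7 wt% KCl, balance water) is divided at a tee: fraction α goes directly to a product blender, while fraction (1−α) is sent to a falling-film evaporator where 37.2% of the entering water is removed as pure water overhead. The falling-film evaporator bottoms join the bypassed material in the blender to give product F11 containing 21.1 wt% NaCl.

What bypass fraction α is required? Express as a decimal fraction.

All 1330×0.183 = 243.39 kg/min of NaCl reaches F11, so F11 = 243.39/0.211 = 1153.5 kg/min and vapour = 176.49 kg/min.
The evaporator receives (1−α)·1330 of feed at 0.500 water and removes 0.372 of that water:
0.372×0.500×(1−α)×1330 = 176.49
(1−α) = 176.49/247.38 = 0.7134;  α = 0.2866.

0.287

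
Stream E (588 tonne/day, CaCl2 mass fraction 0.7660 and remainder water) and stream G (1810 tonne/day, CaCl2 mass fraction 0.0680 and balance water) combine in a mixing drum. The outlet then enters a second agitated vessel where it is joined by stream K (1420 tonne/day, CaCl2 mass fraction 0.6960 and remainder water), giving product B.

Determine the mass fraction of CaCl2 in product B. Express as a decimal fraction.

Overall, product flow = 3818 tonne/day.
CaCl2 in = 588×0.766 + 1810×0.068 + 1420×0.696 = 1561.8 tonne/day.
CaCl2 fraction in B = 0.4091.

0.4091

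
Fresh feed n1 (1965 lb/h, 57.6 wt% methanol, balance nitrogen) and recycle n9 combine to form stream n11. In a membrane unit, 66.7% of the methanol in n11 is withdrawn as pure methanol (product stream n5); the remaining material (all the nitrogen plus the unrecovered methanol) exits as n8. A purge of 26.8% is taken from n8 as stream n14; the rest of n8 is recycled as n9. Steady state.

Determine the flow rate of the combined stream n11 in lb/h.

4605 lb/h

nitrogen enters only via n1 and leaves only via the purge: 1965×0.424 = 0.268×(nitrogen in n8), and the membrane unit passes all nitrogen, so nitrogen in n11 = nitrogen in n8 = 3108.8 lb/h.
methanol in n11: m_A = 1965×0.576 + (1−0.268)·(1−0.667)·m_A, so m_A = 1131.8/0.7562 = 1496.7 lb/h.
n11 = 1496.7 + 3108.8 = 4605.5 lb/h.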